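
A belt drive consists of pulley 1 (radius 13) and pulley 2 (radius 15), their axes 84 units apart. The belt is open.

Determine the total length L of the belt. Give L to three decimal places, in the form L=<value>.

open belt: β = asin((r2−r1)/C) = asin(2/84) = 1.3643°
wrap1 = π − 2β = 177.2714°
wrap2 = π + 2β = 182.7286°
tangent length = C·cosβ = 83.9762
L = r1·wrap1 + r2·wrap2 + 2·C·cosβ = 13·3.0940 + 15·3.1892 + 2·83.9762 = 256.0122

L=256.012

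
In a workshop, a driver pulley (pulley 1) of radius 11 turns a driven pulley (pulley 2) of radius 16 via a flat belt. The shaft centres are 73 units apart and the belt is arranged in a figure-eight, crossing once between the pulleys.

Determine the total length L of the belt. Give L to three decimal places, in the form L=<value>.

L=240.928

crossed belt: β = asin((r1+r2)/C) = asin(27/73) = 21.7072°
wrap1 = wrap2 = π + 2β = 223.4143°
tangent length = C·cosβ = 67.8233
L = (r1+r2)·wrap + 2·C·cosβ = 27·3.8993 + 2·67.8233 = 240.9281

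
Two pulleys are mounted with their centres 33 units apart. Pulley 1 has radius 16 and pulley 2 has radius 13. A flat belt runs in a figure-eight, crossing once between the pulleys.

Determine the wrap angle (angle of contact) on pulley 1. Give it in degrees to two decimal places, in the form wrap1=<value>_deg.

wrap1=302.99_deg

crossed belt: β = asin((r1+r2)/C) = asin(29/33) = 61.4965°
wrap1 = wrap2 = π + 2β = 302.9930°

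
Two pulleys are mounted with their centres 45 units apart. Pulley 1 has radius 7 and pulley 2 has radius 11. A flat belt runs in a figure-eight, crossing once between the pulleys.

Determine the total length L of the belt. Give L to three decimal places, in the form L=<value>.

L=153.850

crossed belt: β = asin((r1+r2)/C) = asin(18/45) = 23.5782°
wrap1 = wrap2 = π + 2β = 227.1564°
tangent length = C·cosβ = 41.2432
L = (r1+r2)·wrap + 2·C·cosβ = 18·3.9646 + 2·41.2432 = 153.8496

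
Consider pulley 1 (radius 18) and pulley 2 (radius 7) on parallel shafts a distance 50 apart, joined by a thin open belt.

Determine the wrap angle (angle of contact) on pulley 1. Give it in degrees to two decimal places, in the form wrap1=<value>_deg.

wrap1=205.42_deg

open belt: β = asin((r2−r1)/C) = asin(-11/50) = -12.7090°
wrap1 = π − 2β = 205.4181°
wrap2 = π + 2β = 154.5819°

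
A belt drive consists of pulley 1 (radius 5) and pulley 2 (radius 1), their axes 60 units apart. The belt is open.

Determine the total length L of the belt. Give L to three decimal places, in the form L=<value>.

open belt: β = asin((r2−r1)/C) = asin(-4/60) = -3.8226°
wrap1 = π − 2β = 187.6451°
wrap2 = π + 2β = 172.3549°
tangent length = C·cosβ = 59.8665
L = r1·wrap1 + r2·wrap2 + 2·C·cosβ = 5·3.2750 + 1·3.0082 + 2·59.8665 = 139.1163

L=139.116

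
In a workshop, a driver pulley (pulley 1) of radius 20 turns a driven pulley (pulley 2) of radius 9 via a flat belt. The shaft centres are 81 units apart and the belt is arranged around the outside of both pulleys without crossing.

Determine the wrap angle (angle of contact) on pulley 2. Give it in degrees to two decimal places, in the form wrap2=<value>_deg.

open belt: β = asin((r2−r1)/C) = asin(-11/81) = -7.8050°
wrap1 = π − 2β = 195.6101°
wrap2 = π + 2β = 164.3899°

wrap2=164.39_deg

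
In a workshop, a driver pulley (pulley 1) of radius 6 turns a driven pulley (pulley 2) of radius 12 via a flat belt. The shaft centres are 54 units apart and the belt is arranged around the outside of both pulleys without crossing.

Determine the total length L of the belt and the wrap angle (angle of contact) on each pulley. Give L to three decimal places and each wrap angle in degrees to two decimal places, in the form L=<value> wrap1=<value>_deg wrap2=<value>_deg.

open belt: β = asin((r2−r1)/C) = asin(6/54) = 6.3794°
wrap1 = π − 2β = 167.2413°
wrap2 = π + 2β = 192.7587°
tangent length = C·cosβ = 53.6656
L = r1·wrap1 + r2·wrap2 + 2·C·cosβ = 6·2.9189 + 12·3.3643 + 2·53.6656 = 165.2160

L=165.216 wrap1=167.24_deg wrap2=192.76_deg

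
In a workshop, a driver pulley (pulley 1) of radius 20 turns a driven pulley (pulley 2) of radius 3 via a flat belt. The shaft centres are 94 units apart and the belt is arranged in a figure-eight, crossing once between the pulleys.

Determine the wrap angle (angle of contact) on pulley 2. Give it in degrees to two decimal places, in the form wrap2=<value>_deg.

crossed belt: β = asin((r1+r2)/C) = asin(23/94) = 14.1630°
wrap1 = wrap2 = π + 2β = 208.3259°

wrap2=208.33_deg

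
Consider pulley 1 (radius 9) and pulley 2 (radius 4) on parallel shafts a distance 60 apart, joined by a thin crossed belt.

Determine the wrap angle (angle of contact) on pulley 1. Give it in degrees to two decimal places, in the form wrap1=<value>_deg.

wrap1=205.03_deg

crossed belt: β = asin((r1+r2)/C) = asin(13/60) = 12.5133°
wrap1 = wrap2 = π + 2β = 205.0267°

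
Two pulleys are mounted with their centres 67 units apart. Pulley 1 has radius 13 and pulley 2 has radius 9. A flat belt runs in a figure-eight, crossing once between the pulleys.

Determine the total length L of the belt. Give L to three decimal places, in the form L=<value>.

L=210.406

crossed belt: β = asin((r1+r2)/C) = asin(22/67) = 19.1692°
wrap1 = wrap2 = π + 2β = 218.3383°
tangent length = C·cosβ = 63.2851
L = (r1+r2)·wrap + 2·C·cosβ = 22·3.8107 + 2·63.2851 = 210.4060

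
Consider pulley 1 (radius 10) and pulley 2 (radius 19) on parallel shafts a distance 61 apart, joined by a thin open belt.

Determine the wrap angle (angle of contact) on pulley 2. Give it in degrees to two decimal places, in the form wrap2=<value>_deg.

open belt: β = asin((r2−r1)/C) = asin(9/61) = 8.4844°
wrap1 = π − 2β = 163.0311°
wrap2 = π + 2β = 196.9689°

wrap2=196.97_deg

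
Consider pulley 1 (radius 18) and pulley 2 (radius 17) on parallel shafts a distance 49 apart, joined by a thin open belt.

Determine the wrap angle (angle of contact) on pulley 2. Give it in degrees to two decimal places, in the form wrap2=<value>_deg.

open belt: β = asin((r2−r1)/C) = asin(-1/49) = -1.1694°
wrap1 = π − 2β = 182.3388°
wrap2 = π + 2β = 177.6612°

wrap2=177.66_deg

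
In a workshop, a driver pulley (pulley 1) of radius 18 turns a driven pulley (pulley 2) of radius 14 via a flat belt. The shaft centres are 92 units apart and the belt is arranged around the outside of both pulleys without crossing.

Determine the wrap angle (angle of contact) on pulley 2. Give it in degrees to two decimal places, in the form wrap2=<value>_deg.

wrap2=175.02_deg

open belt: β = asin((r2−r1)/C) = asin(-4/92) = -2.4919°
wrap1 = π − 2β = 184.9838°
wrap2 = π + 2β = 175.0162°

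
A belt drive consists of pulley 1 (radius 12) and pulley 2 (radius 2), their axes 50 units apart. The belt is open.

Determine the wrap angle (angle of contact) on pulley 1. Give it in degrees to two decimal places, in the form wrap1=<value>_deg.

wrap1=203.07_deg

open belt: β = asin((r2−r1)/C) = asin(-10/50) = -11.5370°
wrap1 = π − 2β = 203.0739°
wrap2 = π + 2β = 156.9261°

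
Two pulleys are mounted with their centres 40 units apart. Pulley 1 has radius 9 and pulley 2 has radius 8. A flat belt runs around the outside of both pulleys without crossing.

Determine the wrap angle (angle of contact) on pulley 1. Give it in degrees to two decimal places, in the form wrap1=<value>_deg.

open belt: β = asin((r2−r1)/C) = asin(-1/40) = -1.4325°
wrap1 = π − 2β = 182.8651°
wrap2 = π + 2β = 177.1349°

wrap1=182.87_deg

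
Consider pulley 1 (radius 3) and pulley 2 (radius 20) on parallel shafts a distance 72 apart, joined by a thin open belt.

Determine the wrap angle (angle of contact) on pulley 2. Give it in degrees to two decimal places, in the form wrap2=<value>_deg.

wrap2=207.31_deg

open belt: β = asin((r2−r1)/C) = asin(17/72) = 13.6571°
wrap1 = π − 2β = 152.6857°
wrap2 = π + 2β = 207.3143°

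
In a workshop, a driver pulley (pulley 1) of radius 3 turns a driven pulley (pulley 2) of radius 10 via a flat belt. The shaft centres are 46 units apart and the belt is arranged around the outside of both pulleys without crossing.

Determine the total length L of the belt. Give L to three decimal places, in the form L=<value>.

open belt: β = asin((r2−r1)/C) = asin(7/46) = 8.7529°
wrap1 = π − 2β = 162.4941°
wrap2 = π + 2β = 197.5059°
tangent length = C·cosβ = 45.4643
L = r1·wrap1 + r2·wrap2 + 2·C·cosβ = 3·2.8361 + 10·3.4471 + 2·45.4643 = 133.9080

L=133.908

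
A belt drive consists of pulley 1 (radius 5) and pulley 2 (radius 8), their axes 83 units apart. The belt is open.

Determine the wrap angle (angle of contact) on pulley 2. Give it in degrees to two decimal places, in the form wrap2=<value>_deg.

wrap2=184.14_deg

open belt: β = asin((r2−r1)/C) = asin(3/83) = 2.0714°
wrap1 = π − 2β = 175.8572°
wrap2 = π + 2β = 184.1428°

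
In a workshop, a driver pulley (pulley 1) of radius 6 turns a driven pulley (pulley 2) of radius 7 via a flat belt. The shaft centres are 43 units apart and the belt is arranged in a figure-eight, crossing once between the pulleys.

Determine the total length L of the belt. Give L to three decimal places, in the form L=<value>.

L=130.802

crossed belt: β = asin((r1+r2)/C) = asin(13/43) = 17.5973°
wrap1 = wrap2 = π + 2β = 215.1947°
tangent length = C·cosβ = 40.9878
L = (r1+r2)·wrap + 2·C·cosβ = 13·3.7559 + 2·40.9878 = 130.8017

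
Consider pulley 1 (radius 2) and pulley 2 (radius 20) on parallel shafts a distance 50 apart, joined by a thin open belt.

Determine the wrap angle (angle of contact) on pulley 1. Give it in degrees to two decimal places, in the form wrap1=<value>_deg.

wrap1=137.80_deg

open belt: β = asin((r2−r1)/C) = asin(18/50) = 21.1002°
wrap1 = π − 2β = 137.7996°
wrap2 = π + 2β = 222.2004°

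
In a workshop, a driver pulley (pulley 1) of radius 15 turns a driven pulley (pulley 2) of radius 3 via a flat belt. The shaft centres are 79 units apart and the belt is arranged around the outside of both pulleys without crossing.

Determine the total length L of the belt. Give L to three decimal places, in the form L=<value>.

L=216.375

open belt: β = asin((r2−r1)/C) = asin(-12/79) = -8.7370°
wrap1 = π − 2β = 197.4740°
wrap2 = π + 2β = 162.5260°
tangent length = C·cosβ = 78.0833
L = r1·wrap1 + r2·wrap2 + 2·C·cosβ = 15·3.4466 + 3·2.8366 + 2·78.0833 = 216.3750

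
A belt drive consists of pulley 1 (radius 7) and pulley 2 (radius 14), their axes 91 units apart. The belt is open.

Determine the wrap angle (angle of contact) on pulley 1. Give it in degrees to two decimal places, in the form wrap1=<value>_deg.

open belt: β = asin((r2−r1)/C) = asin(7/91) = 4.4117°
wrap1 = π − 2β = 171.1765°
wrap2 = π + 2β = 188.8235°

wrap1=171.18_deg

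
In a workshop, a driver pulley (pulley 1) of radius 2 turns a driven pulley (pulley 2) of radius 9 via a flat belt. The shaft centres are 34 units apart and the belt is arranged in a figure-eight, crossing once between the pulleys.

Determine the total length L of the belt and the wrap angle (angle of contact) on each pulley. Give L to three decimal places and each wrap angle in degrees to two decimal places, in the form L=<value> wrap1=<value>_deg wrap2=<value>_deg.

crossed belt: β = asin((r1+r2)/C) = asin(11/34) = 18.8765°
wrap1 = wrap2 = π + 2β = 217.7530°
tangent length = C·cosβ = 32.1714
L = (r1+r2)·wrap + 2·C·cosβ = 11·3.8005 + 2·32.1714 = 106.1484

L=106.148 wrap1=217.75_deg wrap2=217.75_deg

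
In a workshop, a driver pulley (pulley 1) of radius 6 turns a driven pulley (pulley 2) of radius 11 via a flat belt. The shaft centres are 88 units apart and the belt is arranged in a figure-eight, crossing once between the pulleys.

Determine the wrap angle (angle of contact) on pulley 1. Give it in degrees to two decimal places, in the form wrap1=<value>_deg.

wrap1=202.28_deg

crossed belt: β = asin((r1+r2)/C) = asin(17/88) = 11.1385°
wrap1 = wrap2 = π + 2β = 202.2771°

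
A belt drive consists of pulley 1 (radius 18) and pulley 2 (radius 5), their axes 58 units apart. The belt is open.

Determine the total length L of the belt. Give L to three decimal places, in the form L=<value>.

L=191.183

open belt: β = asin((r2−r1)/C) = asin(-13/58) = -12.9522°
wrap1 = π − 2β = 205.9044°
wrap2 = π + 2β = 154.0956°
tangent length = C·cosβ = 56.5243
L = r1·wrap1 + r2·wrap2 + 2·C·cosβ = 18·3.5937 + 5·2.6895 + 2·56.5243 = 191.1828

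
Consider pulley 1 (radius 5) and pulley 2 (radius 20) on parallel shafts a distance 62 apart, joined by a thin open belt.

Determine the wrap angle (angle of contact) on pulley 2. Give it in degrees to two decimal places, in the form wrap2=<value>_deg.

wrap2=208.00_deg

open belt: β = asin((r2−r1)/C) = asin(15/62) = 14.0008°
wrap1 = π − 2β = 151.9984°
wrap2 = π + 2β = 208.0016°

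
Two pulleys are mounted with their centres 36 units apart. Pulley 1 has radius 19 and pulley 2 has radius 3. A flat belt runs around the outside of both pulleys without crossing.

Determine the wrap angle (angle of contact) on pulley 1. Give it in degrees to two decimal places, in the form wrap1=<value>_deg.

wrap1=232.78_deg

open belt: β = asin((r2−r1)/C) = asin(-16/36) = -26.3878°
wrap1 = π − 2β = 232.7756°
wrap2 = π + 2β = 127.2244°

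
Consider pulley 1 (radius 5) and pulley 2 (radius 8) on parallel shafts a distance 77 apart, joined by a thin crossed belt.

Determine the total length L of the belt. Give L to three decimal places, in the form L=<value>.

crossed belt: β = asin((r1+r2)/C) = asin(13/77) = 9.7199°
wrap1 = wrap2 = π + 2β = 199.4397°
tangent length = C·cosβ = 75.8947
L = (r1+r2)·wrap + 2·C·cosβ = 13·3.4809 + 2·75.8947 = 197.0408

L=197.041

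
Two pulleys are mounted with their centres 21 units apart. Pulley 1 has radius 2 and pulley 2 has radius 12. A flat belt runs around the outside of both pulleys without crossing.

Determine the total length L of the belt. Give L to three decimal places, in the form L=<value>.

open belt: β = asin((r2−r1)/C) = asin(10/21) = 28.4369°
wrap1 = π − 2β = 123.1262°
wrap2 = π + 2β = 236.8738°
tangent length = C·cosβ = 18.4662
L = r1·wrap1 + r2·wrap2 + 2·C·cosβ = 2·2.1490 + 12·4.1342 + 2·18.4662 = 90.8410

L=90.841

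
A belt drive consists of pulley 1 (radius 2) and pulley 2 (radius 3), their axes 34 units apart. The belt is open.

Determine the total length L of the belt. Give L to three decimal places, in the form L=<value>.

open belt: β = asin((r2−r1)/C) = asin(1/34) = 1.6854°
wrap1 = π − 2β = 176.6292°
wrap2 = π + 2β = 183.3708°
tangent length = C·cosβ = 33.9853
L = r1·wrap1 + r2·wrap2 + 2·C·cosβ = 2·3.0828 + 3·3.2004 + 2·33.9853 = 83.7374

L=83.737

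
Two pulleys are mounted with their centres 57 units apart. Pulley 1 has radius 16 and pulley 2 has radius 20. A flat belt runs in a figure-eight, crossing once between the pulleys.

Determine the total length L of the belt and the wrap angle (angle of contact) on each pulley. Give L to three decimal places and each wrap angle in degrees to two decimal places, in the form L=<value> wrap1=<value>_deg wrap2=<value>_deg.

L=250.701 wrap1=258.33_deg wrap2=258.33_deg

crossed belt: β = asin((r1+r2)/C) = asin(36/57) = 39.1667°
wrap1 = wrap2 = π + 2β = 258.3334°
tangent length = C·cosβ = 44.1928
L = (r1+r2)·wrap + 2·C·cosβ = 36·4.5088 + 2·44.1928 = 250.7012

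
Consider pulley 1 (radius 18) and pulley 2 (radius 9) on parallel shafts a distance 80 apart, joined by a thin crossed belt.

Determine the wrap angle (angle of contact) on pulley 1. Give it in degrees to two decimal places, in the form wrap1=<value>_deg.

wrap1=219.45_deg

crossed belt: β = asin((r1+r2)/C) = asin(27/80) = 19.7246°
wrap1 = wrap2 = π + 2β = 219.4493°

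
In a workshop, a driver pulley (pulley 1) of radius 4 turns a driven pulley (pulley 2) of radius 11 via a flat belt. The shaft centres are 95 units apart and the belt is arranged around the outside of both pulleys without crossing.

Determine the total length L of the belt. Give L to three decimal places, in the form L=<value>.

L=237.640

open belt: β = asin((r2−r1)/C) = asin(7/95) = 4.2256°
wrap1 = π − 2β = 171.5488°
wrap2 = π + 2β = 188.4512°
tangent length = C·cosβ = 94.7418
L = r1·wrap1 + r2·wrap2 + 2·C·cosβ = 4·2.9941 + 11·3.2891 + 2·94.7418 = 237.6399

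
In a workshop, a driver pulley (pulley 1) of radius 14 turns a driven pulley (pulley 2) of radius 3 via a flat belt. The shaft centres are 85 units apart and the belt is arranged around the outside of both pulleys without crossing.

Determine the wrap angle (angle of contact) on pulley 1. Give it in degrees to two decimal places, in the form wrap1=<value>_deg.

open belt: β = asin((r2−r1)/C) = asin(-11/85) = -7.4356°
wrap1 = π − 2β = 194.8712°
wrap2 = π + 2β = 165.1288°

wrap1=194.87_deg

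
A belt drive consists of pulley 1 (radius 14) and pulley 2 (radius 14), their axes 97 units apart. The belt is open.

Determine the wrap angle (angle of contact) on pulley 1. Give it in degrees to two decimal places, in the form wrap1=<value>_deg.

wrap1=180.00_deg

open belt: β = asin((r2−r1)/C) = asin(0/97) = 0.0000°
wrap1 = π − 2β = 180.0000°
wrap2 = π + 2β = 180.0000°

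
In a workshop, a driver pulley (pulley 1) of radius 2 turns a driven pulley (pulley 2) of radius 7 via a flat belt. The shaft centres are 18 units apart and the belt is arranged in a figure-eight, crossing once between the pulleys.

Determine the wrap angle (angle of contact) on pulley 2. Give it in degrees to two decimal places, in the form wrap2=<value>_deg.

wrap2=240.00_deg

crossed belt: β = asin((r1+r2)/C) = asin(9/18) = 30.0000°
wrap1 = wrap2 = π + 2β = 240.0000°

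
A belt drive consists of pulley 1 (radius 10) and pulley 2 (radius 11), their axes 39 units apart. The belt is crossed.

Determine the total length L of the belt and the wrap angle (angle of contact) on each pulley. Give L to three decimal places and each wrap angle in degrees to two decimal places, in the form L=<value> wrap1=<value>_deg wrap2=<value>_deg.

L=155.582 wrap1=245.16_deg wrap2=245.16_deg

crossed belt: β = asin((r1+r2)/C) = asin(21/39) = 32.5790°
wrap1 = wrap2 = π + 2β = 245.1579°
tangent length = C·cosβ = 32.8634
L = (r1+r2)·wrap + 2·C·cosβ = 21·4.2788 + 2·32.8634 = 155.5818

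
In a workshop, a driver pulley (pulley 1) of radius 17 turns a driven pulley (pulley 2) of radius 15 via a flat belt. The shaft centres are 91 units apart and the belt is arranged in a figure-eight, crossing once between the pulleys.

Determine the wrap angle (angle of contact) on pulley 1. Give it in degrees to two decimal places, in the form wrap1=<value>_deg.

crossed belt: β = asin((r1+r2)/C) = asin(32/91) = 20.5882°
wrap1 = wrap2 = π + 2β = 221.1763°

wrap1=221.18_deg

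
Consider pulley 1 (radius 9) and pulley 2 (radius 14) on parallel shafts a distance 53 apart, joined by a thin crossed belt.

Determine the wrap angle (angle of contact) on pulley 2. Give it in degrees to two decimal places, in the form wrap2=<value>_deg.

crossed belt: β = asin((r1+r2)/C) = asin(23/53) = 25.7193°
wrap1 = wrap2 = π + 2β = 231.4386°

wrap2=231.44_deg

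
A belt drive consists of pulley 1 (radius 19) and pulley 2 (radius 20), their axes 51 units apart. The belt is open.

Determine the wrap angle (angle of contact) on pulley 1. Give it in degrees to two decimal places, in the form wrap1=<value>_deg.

wrap1=177.75_deg

open belt: β = asin((r2−r1)/C) = asin(1/51) = 1.1235°
wrap1 = π − 2β = 177.7530°
wrap2 = π + 2β = 182.2470°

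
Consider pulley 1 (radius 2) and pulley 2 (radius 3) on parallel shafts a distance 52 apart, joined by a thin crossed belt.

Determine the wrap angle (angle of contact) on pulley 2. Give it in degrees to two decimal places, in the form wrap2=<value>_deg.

wrap2=191.04_deg

crossed belt: β = asin((r1+r2)/C) = asin(5/52) = 5.5177°
wrap1 = wrap2 = π + 2β = 191.0355°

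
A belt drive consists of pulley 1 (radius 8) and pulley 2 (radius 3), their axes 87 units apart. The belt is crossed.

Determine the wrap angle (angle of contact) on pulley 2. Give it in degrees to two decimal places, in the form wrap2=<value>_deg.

crossed belt: β = asin((r1+r2)/C) = asin(11/87) = 7.2637°
wrap1 = wrap2 = π + 2β = 194.5275°

wrap2=194.53_deg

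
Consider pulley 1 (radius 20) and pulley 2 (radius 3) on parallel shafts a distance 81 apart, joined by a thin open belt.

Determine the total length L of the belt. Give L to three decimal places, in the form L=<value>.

open belt: β = asin((r2−r1)/C) = asin(-17/81) = -12.1151°
wrap1 = π − 2β = 204.2302°
wrap2 = π + 2β = 155.7698°
tangent length = C·cosβ = 79.1960
L = r1·wrap1 + r2·wrap2 + 2·C·cosβ = 20·3.5645 + 3·2.7187 + 2·79.1960 = 237.8378

L=237.838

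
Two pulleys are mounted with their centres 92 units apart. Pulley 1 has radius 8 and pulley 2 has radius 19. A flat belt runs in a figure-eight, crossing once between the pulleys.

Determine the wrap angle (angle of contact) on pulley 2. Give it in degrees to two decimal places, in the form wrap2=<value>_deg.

crossed belt: β = asin((r1+r2)/C) = asin(27/92) = 17.0663°
wrap1 = wrap2 = π + 2β = 214.1326°

wrap2=214.13_deg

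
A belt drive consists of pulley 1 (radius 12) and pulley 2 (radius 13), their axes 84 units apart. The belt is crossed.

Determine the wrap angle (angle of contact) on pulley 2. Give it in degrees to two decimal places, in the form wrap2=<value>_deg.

wrap2=214.63_deg

crossed belt: β = asin((r1+r2)/C) = asin(25/84) = 17.3147°
wrap1 = wrap2 = π + 2β = 214.6293°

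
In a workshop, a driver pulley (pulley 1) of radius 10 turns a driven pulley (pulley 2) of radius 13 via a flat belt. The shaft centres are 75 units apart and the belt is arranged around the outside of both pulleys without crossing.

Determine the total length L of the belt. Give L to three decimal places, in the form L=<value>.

L=222.377

open belt: β = asin((r2−r1)/C) = asin(3/75) = 2.2924°
wrap1 = π − 2β = 175.4151°
wrap2 = π + 2β = 184.5849°
tangent length = C·cosβ = 74.9400
L = r1·wrap1 + r2·wrap2 + 2·C·cosβ = 10·3.0616 + 13·3.2216 + 2·74.9400 = 222.3766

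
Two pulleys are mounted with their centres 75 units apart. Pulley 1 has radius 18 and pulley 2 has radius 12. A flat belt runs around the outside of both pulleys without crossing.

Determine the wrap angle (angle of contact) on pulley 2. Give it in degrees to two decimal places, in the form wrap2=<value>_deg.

wrap2=170.82_deg

open belt: β = asin((r2−r1)/C) = asin(-6/75) = -4.5886°
wrap1 = π − 2β = 189.1771°
wrap2 = π + 2β = 170.8229°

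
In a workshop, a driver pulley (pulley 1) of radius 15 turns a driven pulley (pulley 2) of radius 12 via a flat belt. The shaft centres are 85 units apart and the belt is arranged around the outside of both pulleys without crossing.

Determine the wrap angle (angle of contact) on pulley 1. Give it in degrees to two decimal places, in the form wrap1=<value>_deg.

open belt: β = asin((r2−r1)/C) = asin(-3/85) = -2.0226°
wrap1 = π − 2β = 184.0452°
wrap2 = π + 2β = 175.9548°

wrap1=184.05_deg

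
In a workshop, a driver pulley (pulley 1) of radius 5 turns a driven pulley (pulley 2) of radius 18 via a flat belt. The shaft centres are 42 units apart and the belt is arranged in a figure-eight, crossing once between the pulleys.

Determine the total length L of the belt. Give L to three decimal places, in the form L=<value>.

L=169.200

crossed belt: β = asin((r1+r2)/C) = asin(23/42) = 33.2038°
wrap1 = wrap2 = π + 2β = 246.4076°
tangent length = C·cosβ = 35.1426
L = (r1+r2)·wrap + 2·C·cosβ = 23·4.3006 + 2·35.1426 = 169.1995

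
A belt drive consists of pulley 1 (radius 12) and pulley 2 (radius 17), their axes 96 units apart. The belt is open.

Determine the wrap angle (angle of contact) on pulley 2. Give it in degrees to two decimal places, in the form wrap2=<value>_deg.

open belt: β = asin((r2−r1)/C) = asin(5/96) = 2.9855°
wrap1 = π − 2β = 174.0290°
wrap2 = π + 2β = 185.9710°

wrap2=185.97_deg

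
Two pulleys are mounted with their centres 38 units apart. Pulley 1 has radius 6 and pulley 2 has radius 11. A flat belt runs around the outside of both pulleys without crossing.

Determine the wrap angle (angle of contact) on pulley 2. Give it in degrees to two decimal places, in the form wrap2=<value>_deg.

open belt: β = asin((r2−r1)/C) = asin(5/38) = 7.5608°
wrap1 = π − 2β = 164.8783°
wrap2 = π + 2β = 195.1217°

wrap2=195.12_deg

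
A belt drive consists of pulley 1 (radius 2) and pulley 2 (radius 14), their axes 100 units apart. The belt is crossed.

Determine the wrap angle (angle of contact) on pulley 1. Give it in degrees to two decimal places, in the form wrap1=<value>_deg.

crossed belt: β = asin((r1+r2)/C) = asin(16/100) = 9.2069°
wrap1 = wrap2 = π + 2β = 198.4138°

wrap1=198.41_deg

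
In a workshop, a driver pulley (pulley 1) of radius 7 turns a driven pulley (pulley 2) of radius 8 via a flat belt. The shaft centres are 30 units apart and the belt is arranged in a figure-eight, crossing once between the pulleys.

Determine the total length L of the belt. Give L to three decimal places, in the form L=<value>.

crossed belt: β = asin((r1+r2)/C) = asin(15/30) = 30.0000°
wrap1 = wrap2 = π + 2β = 240.0000°
tangent length = C·cosβ = 25.9808
L = (r1+r2)·wrap + 2·C·cosβ = 15·4.1888 + 2·25.9808 = 114.7934

L=114.793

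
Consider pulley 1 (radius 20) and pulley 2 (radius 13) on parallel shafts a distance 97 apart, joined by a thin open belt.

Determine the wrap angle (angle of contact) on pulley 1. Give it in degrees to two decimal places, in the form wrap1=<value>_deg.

wrap1=188.28_deg

open belt: β = asin((r2−r1)/C) = asin(-7/97) = -4.1383°
wrap1 = π − 2β = 188.2767°
wrap2 = π + 2β = 171.7233°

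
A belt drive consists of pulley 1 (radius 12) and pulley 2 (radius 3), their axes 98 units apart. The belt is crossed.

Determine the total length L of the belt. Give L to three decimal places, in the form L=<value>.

L=245.424

crossed belt: β = asin((r1+r2)/C) = asin(15/98) = 8.8044°
wrap1 = wrap2 = π + 2β = 197.6087°
tangent length = C·cosβ = 96.8452
L = (r1+r2)·wrap + 2·C·cosβ = 15·3.4489 + 2·96.8452 = 245.4243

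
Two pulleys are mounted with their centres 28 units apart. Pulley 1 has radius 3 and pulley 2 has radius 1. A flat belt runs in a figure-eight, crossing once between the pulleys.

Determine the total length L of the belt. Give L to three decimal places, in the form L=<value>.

L=69.139

crossed belt: β = asin((r1+r2)/C) = asin(4/28) = 8.2132°
wrap1 = wrap2 = π + 2β = 196.4264°
tangent length = C·cosβ = 27.7128
L = (r1+r2)·wrap + 2·C·cosβ = 4·3.4283 + 2·27.7128 = 69.1388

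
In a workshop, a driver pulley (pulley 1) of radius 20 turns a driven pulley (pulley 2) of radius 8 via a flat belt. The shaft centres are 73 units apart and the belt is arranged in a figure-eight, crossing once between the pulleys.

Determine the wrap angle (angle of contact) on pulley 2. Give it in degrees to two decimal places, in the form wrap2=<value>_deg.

wrap2=225.11_deg

crossed belt: β = asin((r1+r2)/C) = asin(28/73) = 22.5545°
wrap1 = wrap2 = π + 2β = 225.1089°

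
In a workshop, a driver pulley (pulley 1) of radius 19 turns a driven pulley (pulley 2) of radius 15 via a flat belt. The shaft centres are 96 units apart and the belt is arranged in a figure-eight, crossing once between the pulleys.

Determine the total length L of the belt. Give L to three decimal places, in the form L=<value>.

crossed belt: β = asin((r1+r2)/C) = asin(34/96) = 20.7424°
wrap1 = wrap2 = π + 2β = 221.4848°
tangent length = C·cosβ = 89.7775
L = (r1+r2)·wrap + 2·C·cosβ = 34·3.8656 + 2·89.7775 = 310.9867

L=310.987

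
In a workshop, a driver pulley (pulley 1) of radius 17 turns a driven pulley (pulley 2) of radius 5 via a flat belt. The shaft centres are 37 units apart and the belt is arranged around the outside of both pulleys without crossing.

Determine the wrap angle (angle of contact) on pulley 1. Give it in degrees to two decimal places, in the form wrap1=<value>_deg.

open belt: β = asin((r2−r1)/C) = asin(-12/37) = -18.9246°
wrap1 = π − 2β = 217.8493°
wrap2 = π + 2β = 142.1507°

wrap1=217.85_deg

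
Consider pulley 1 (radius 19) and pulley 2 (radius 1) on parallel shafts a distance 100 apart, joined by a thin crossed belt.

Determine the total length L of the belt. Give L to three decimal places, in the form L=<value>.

L=266.845

crossed belt: β = asin((r1+r2)/C) = asin(20/100) = 11.5370°
wrap1 = wrap2 = π + 2β = 203.0739°
tangent length = C·cosβ = 97.9796
L = (r1+r2)·wrap + 2·C·cosβ = 20·3.5443 + 2·97.9796 = 266.8453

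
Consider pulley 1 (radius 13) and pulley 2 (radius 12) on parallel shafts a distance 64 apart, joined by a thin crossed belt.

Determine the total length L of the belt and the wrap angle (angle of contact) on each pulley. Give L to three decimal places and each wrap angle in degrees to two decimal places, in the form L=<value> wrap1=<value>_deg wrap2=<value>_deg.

crossed belt: β = asin((r1+r2)/C) = asin(25/64) = 22.9934°
wrap1 = wrap2 = π + 2β = 225.9868°
tangent length = C·cosβ = 58.9152
L = (r1+r2)·wrap + 2·C·cosβ = 25·3.9442 + 2·58.9152 = 216.4357

L=216.436 wrap1=225.99_deg wrap2=225.99_deg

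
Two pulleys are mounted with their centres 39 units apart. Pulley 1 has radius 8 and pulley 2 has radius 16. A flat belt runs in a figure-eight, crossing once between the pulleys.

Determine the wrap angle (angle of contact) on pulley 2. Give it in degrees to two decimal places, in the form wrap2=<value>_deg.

crossed belt: β = asin((r1+r2)/C) = asin(24/39) = 37.9799°
wrap1 = wrap2 = π + 2β = 255.9597°

wrap2=255.96_deg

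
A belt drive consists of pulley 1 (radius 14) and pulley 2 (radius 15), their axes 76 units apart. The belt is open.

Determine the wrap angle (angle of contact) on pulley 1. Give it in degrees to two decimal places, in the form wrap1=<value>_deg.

open belt: β = asin((r2−r1)/C) = asin(1/76) = 0.7539°
wrap1 = π − 2β = 178.4922°
wrap2 = π + 2β = 181.5078°

wrap1=178.49_deg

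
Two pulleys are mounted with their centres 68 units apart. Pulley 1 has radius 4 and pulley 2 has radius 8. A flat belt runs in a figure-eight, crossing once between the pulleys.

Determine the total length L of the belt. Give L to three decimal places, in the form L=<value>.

L=175.822

crossed belt: β = asin((r1+r2)/C) = asin(12/68) = 10.1642°
wrap1 = wrap2 = π + 2β = 200.3285°
tangent length = C·cosβ = 66.9328
L = (r1+r2)·wrap + 2·C·cosβ = 12·3.4964 + 2·66.9328 = 175.8223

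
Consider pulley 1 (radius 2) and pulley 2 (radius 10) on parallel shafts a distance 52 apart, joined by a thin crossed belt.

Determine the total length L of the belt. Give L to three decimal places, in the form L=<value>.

L=144.481

crossed belt: β = asin((r1+r2)/C) = asin(12/52) = 13.3424°
wrap1 = wrap2 = π + 2β = 206.6847°
tangent length = C·cosβ = 50.5964
L = (r1+r2)·wrap + 2·C·cosβ = 12·3.6073 + 2·50.5964 = 144.4808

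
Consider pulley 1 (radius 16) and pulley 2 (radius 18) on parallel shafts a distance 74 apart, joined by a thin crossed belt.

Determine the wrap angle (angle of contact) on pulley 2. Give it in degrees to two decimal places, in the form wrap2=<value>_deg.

wrap2=234.70_deg

crossed belt: β = asin((r1+r2)/C) = asin(34/74) = 27.3522°
wrap1 = wrap2 = π + 2β = 234.7045°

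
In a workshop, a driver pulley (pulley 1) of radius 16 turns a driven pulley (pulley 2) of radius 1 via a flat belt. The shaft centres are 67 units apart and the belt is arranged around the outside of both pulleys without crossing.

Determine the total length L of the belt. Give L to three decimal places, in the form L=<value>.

open belt: β = asin((r2−r1)/C) = asin(-15/67) = -12.9371°
wrap1 = π − 2β = 205.8741°
wrap2 = π + 2β = 154.1259°
tangent length = C·cosβ = 65.2993
L = r1·wrap1 + r2·wrap2 + 2·C·cosβ = 16·3.5932 + 1·2.6900 + 2·65.2993 = 190.7795

L=190.780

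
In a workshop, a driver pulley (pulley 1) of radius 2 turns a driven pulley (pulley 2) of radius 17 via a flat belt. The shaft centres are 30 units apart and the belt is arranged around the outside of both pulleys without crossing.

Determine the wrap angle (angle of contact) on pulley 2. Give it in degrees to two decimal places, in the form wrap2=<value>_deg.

open belt: β = asin((r2−r1)/C) = asin(15/30) = 30.0000°
wrap1 = π − 2β = 120.0000°
wrap2 = π + 2β = 240.0000°

wrap2=240.00_deg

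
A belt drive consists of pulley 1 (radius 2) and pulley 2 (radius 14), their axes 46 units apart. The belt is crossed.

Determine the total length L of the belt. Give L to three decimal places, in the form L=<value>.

crossed belt: β = asin((r1+r2)/C) = asin(16/46) = 20.3544°
wrap1 = wrap2 = π + 2β = 220.7088°
tangent length = C·cosβ = 43.1277
L = (r1+r2)·wrap + 2·C·cosβ = 16·3.8521 + 2·43.1277 = 147.8890

L=147.889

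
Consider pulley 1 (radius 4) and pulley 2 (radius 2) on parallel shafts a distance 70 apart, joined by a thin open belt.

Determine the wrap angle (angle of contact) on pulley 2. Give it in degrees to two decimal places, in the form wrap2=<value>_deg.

wrap2=176.73_deg

open belt: β = asin((r2−r1)/C) = asin(-2/70) = -1.6372°
wrap1 = π − 2β = 183.2745°
wrap2 = π + 2β = 176.7255°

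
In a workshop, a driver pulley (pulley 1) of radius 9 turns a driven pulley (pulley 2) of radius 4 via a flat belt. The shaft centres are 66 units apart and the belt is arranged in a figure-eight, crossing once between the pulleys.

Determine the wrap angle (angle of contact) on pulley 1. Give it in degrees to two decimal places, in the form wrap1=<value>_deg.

wrap1=202.72_deg

crossed belt: β = asin((r1+r2)/C) = asin(13/66) = 11.3598°
wrap1 = wrap2 = π + 2β = 202.7196°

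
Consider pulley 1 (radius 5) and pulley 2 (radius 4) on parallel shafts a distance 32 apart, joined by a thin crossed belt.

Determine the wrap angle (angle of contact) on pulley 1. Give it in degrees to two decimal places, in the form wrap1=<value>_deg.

wrap1=212.67_deg

crossed belt: β = asin((r1+r2)/C) = asin(9/32) = 16.3348°
wrap1 = wrap2 = π + 2β = 212.6696°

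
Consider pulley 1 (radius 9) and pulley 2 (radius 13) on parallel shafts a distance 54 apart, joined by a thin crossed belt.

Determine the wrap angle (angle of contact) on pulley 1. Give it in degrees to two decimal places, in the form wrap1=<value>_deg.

crossed belt: β = asin((r1+r2)/C) = asin(22/54) = 24.0421°
wrap1 = wrap2 = π + 2β = 228.0842°

wrap1=228.08_deg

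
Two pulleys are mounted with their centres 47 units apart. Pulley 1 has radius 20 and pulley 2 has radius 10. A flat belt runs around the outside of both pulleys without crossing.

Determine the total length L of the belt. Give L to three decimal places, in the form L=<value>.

L=190.384

open belt: β = asin((r2−r1)/C) = asin(-10/47) = -12.2845°
wrap1 = π − 2β = 204.5690°
wrap2 = π + 2β = 155.4310°
tangent length = C·cosβ = 45.9239
L = r1·wrap1 + r2·wrap2 + 2·C·cosβ = 20·3.5704 + 10·2.7128 + 2·45.9239 = 190.3836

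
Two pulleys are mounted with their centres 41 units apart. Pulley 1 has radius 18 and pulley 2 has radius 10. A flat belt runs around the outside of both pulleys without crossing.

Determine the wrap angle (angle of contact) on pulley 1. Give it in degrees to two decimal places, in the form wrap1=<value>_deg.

wrap1=202.50_deg

open belt: β = asin((r2−r1)/C) = asin(-8/41) = -11.2518°
wrap1 = π − 2β = 202.5037°
wrap2 = π + 2β = 157.4963°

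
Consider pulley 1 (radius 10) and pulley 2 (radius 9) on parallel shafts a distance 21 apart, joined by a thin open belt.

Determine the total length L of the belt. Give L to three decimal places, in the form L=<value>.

open belt: β = asin((r2−r1)/C) = asin(-1/21) = -2.7294°
wrap1 = π − 2β = 185.4588°
wrap2 = π + 2β = 174.5412°
tangent length = C·cosβ = 20.9762
L = r1·wrap1 + r2·wrap2 + 2·C·cosβ = 10·3.2369 + 9·3.0463 + 2·20.9762 = 101.7379

L=101.738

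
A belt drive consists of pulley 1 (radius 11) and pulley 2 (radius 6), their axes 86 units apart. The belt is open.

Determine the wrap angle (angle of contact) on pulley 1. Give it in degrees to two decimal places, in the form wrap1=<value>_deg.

wrap1=186.67_deg

open belt: β = asin((r2−r1)/C) = asin(-5/86) = -3.3330°
wrap1 = π − 2β = 186.6661°
wrap2 = π + 2β = 173.3339°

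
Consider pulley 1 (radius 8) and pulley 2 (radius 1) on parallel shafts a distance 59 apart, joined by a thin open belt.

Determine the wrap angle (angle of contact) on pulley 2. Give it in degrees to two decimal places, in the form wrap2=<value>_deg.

open belt: β = asin((r2−r1)/C) = asin(-7/59) = -6.8139°
wrap1 = π − 2β = 193.6277°
wrap2 = π + 2β = 166.3723°

wrap2=166.37_deg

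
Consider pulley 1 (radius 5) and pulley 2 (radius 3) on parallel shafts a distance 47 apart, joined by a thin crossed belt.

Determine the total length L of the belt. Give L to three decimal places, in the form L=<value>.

L=120.498

crossed belt: β = asin((r1+r2)/C) = asin(8/47) = 9.8002°
wrap1 = wrap2 = π + 2β = 199.6004°
tangent length = C·cosβ = 46.3141
L = (r1+r2)·wrap + 2·C·cosβ = 8·3.4837 + 2·46.3141 = 120.4978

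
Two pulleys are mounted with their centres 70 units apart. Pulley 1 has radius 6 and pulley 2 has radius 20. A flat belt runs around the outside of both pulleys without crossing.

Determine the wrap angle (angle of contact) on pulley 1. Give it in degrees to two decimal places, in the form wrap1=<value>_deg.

wrap1=156.93_deg

open belt: β = asin((r2−r1)/C) = asin(14/70) = 11.5370°
wrap1 = π − 2β = 156.9261°
wrap2 = π + 2β = 203.0739°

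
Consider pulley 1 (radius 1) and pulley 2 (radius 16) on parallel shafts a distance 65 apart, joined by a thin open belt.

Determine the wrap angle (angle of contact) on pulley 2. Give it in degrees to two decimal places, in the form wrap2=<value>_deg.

wrap2=206.68_deg

open belt: β = asin((r2−r1)/C) = asin(15/65) = 13.3424°
wrap1 = π − 2β = 153.3153°
wrap2 = π + 2β = 206.6847°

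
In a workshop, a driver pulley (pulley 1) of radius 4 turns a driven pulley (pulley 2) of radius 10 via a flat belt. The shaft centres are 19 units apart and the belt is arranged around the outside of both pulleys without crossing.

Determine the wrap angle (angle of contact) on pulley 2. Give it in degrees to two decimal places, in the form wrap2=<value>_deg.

wrap2=216.82_deg

open belt: β = asin((r2−r1)/C) = asin(6/19) = 18.4085°
wrap1 = π − 2β = 143.1830°
wrap2 = π + 2β = 216.8170°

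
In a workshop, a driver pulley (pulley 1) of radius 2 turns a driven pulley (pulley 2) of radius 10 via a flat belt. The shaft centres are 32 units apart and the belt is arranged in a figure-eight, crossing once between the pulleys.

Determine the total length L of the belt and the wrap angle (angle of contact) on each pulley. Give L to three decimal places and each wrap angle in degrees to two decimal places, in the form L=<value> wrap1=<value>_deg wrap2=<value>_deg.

crossed belt: β = asin((r1+r2)/C) = asin(12/32) = 22.0243°
wrap1 = wrap2 = π + 2β = 224.0486°
tangent length = C·cosβ = 29.6648
L = (r1+r2)·wrap + 2·C·cosβ = 12·3.9104 + 2·29.6648 = 106.2542

L=106.254 wrap1=224.05_deg wrap2=224.05_deg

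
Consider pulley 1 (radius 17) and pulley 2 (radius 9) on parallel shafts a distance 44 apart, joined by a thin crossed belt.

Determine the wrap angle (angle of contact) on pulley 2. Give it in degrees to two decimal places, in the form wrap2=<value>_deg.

crossed belt: β = asin((r1+r2)/C) = asin(26/44) = 36.2215°
wrap1 = wrap2 = π + 2β = 252.4431°

wrap2=252.44_deg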